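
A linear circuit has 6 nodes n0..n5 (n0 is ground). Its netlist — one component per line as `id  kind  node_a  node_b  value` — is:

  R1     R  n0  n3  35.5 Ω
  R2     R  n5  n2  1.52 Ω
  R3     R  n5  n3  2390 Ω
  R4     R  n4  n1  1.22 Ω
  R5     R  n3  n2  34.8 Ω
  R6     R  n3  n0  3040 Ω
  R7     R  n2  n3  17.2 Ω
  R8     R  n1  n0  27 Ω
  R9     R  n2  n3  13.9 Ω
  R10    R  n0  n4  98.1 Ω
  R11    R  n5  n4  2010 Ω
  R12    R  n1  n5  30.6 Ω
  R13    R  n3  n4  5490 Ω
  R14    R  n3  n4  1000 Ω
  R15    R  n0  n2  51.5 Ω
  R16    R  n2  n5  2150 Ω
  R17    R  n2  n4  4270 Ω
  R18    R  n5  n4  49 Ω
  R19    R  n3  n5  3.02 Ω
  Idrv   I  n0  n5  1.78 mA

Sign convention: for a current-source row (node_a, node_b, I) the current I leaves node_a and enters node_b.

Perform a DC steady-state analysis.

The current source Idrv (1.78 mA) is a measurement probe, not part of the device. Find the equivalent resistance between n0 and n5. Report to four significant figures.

R_eq = 14.15 Ω

Element admittances at DC:
  Y(R1) = 0.02817 S between n0,n3
  Y(R2) = 0.6579 S between n5,n2
  Y(R3) = 0.0004184 S between n5,n3
  Y(R4) = 0.8197 S between n4,n1
  Y(R5) = 0.02874 S between n3,n2
  Y(R6) = 0.0003289 S between n3,n0
  Y(R7) = 0.05814 S between n2,n3
  Y(R8) = 0.03704 S between n1,n0
  Y(R9) = 0.07194 S between n2,n3
  Y(R10) = 0.01019 S between n0,n4
  Y(R11) = 0.0004975 S between n5,n4
  Y(R12) = 0.03268 S between n1,n5
  Y(R13) = 0.0001821 S between n3,n4
  Y(R14) = 0.001000 S between n3,n4
  Y(R15) = 0.01942 S between n0,n2
  Y(R16) = 0.0004651 S between n2,n5
  Y(R17) = 0.0002342 S between n2,n4
  Y(R18) = 0.02041 S between n5,n4
  Y(R19) = 0.3311 S between n3,n5
  Idrv: injects 0.00178 A into n5 (from n0)
Assemble and solve the 5×5 MNA system:
  V(n1)=0.01349  V(n2)=0.02429  V(n3)=0.02351  V(n4)=0.01363  V(n5)=0.02519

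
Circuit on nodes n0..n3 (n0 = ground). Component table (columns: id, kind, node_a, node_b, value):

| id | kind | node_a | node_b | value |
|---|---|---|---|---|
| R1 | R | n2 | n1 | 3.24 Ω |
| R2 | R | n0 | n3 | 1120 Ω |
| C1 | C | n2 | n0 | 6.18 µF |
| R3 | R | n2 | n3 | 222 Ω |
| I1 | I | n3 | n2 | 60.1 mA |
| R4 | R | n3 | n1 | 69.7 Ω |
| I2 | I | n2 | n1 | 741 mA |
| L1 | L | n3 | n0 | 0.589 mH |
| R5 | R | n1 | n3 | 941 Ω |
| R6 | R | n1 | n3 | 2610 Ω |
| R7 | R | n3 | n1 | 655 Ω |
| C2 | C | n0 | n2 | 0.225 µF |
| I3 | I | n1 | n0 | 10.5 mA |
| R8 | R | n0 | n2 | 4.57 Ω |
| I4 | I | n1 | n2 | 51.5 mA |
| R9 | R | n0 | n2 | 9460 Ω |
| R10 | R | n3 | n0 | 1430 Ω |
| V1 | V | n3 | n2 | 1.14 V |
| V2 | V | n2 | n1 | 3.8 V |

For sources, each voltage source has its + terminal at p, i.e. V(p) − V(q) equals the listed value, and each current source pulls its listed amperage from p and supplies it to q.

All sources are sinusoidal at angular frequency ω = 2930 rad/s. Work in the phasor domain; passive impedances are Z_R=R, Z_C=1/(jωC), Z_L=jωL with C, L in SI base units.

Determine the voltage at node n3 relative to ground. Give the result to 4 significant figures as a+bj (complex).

MNA unknowns: 3 node voltages V₁..V_3 plus 2 source currents (V1, V2)
R1: Y=0.3086+0.000j on G[2,1]
R2: Y=0.0008929+0.000j on G[0,3]
C1: Y=0.000+0.01811j on G[2,0]
R3: Y=0.004505+0.000j on G[2,3]
I1: z[3]−=0.0601, z[2]+=0.0601
R4: Y=0.01435+0.000j on G[3,1]
I2: z[2]−=0.741, z[1]+=0.741
L1: Y=0.000-0.5795j on G[3,0]
R5: Y=0.001063+0.000j on G[1,3]
R6: Y=0.0003831+0.000j on G[1,3]
R7: Y=0.001527+0.000j on G[3,1]
C2: Y=0.000+0.0006593j on G[0,2]
I3: z[1]−=0.0105, z[0]+=0.0105
R8: Y=0.2188+0.000j on G[0,2]
I4: z[1]−=0.0515, z[2]+=0.0515
R9: Y=0.0001057+0.000j on G[0,2]
R10: Y=0.0006993+0.000j on G[3,0]
V1: row V3−V2=1.14, i_V1 at 3,2
V2: row V2−V1=3.8, i_V2 at 2,1
solve → V1=-4.828+0.3823j, V2=-1.028+0.3823j, V3=0.1122+0.3823j
aux → i_V1=-0.3725+0.06440j, i_V2=-1.937+0.000j

0.1122+0.3823j V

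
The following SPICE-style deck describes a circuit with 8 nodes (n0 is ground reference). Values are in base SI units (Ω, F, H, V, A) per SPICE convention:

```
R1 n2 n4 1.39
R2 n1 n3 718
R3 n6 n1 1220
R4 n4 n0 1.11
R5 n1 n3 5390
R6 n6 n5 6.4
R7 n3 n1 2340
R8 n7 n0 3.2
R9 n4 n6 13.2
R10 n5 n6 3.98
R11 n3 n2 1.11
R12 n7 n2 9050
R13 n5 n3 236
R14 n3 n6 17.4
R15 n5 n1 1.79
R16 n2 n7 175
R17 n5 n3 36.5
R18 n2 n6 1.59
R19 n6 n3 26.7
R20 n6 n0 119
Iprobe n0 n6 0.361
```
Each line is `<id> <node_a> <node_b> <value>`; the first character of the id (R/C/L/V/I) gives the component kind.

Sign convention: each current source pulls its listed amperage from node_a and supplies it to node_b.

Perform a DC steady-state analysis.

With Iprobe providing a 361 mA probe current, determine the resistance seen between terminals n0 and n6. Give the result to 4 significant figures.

R_eq = 3.260 Ω

Apply KCL at each of the 7 non-ground nodes and solve the resulting linear system.
Node n1: branches {R2, R3, R5, R7, R15} → V_1 = 1.149
Node n2: branches {R1, R11, R12, R16, R18} → V_2 = 0.7832
Node n3: branches {R2, R5, R7, R11, R13, R14, R17, R19} → V_3 = 0.8315
Node n4: branches {R1, R4, R9} → V_4 = 0.3848
Node n5: branches {R6, R10, R13, R15, R17} → V_5 = 1.151
Node n6: branches {R3, R6, R9, R10, R14, R18, R19, R20, Iprobe} → V_6 = 1.177
Node n7: branches {R8, R12, R16} → V_7 = 0.01433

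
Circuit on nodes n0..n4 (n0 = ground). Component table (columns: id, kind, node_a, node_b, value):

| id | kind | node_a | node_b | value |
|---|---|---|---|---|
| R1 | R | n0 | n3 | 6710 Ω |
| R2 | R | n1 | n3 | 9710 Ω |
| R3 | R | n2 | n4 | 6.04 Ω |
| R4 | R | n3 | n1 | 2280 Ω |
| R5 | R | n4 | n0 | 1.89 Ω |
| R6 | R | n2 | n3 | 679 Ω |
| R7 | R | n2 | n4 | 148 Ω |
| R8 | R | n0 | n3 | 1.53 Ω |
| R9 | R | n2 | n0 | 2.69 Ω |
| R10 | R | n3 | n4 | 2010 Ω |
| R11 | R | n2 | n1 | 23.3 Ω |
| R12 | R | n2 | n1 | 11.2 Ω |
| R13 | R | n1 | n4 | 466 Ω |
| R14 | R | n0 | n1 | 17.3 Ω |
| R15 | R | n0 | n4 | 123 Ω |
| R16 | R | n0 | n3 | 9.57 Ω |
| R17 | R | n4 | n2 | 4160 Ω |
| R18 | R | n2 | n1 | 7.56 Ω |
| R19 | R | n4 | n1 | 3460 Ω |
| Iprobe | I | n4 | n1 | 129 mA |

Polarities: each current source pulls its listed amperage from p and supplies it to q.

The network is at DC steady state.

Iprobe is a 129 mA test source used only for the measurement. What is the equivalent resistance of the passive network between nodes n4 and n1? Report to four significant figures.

Element admittances at DC:
  Y(R1) = 0.0001490 S between n0,n3
  Y(R2) = 0.0001030 S between n1,n3
  Y(R3) = 0.1656 S between n2,n4
  Y(R4) = 0.0004386 S between n3,n1
  Y(R5) = 0.5291 S between n4,n0
  Y(R6) = 0.001473 S between n2,n3
  Y(R7) = 0.006757 S between n2,n4
  Y(R8) = 0.6536 S between n0,n3
  Y(R9) = 0.3717 S between n2,n0
  Y(R10) = 0.0004975 S between n3,n4
  Y(R11) = 0.04292 S between n2,n1
  Y(R12) = 0.08929 S between n2,n1
  Y(R13) = 0.002146 S between n1,n4
  Y(R14) = 0.05780 S between n0,n1
  Y(R15) = 0.008130 S between n0,n4
  Y(R16) = 0.1045 S between n0,n3
  Y(R17) = 0.0002404 S between n4,n2
  Y(R18) = 0.1323 S between n2,n1
  Y(R19) = 0.0002890 S between n4,n1
  Iprobe: injects 0.129 A into n1 (from n4)
Assemble and solve the 4×4 MNA system:
  V(n1)=0.5037  V(n2)=0.1331  V(n3)=0.0005202  V(n4)=-0.1470

R_eq = 5.045 Ω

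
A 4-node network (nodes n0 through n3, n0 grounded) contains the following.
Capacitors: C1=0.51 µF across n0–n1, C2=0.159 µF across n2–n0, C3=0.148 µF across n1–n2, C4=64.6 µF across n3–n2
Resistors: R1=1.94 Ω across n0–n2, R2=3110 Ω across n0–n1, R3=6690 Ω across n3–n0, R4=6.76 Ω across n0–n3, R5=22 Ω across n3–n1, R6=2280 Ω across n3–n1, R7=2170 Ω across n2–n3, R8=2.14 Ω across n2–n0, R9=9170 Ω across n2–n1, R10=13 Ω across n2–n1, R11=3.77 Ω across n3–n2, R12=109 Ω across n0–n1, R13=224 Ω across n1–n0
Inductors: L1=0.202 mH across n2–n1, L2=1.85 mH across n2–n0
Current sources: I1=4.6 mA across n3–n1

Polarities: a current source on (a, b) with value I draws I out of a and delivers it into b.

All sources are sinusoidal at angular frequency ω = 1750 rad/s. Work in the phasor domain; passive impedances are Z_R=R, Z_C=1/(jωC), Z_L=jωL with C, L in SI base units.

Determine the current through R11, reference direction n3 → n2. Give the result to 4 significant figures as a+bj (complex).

-0.002595+0.0006776j A

Element admittances at ω=1750 rad/s:
  Y(C1) = 0.000+0.0008925j S between n0,n1
  Y(R1) = 0.5155+0.000j S between n0,n2
  Y(C2) = 0.000+0.0002783j S between n2,n0
  Y(R2) = 0.0003215+0.000j S between n0,n1
  Y(C3) = 0.000+0.0002590j S between n1,n2
  Y(L1) = 0.000-2.829j S between n2,n1
  Y(R3) = 0.0001495+0.000j S between n3,n0
  Y(R4) = 0.1479+0.000j S between n0,n3
  Y(R5) = 0.04545+0.000j S between n3,n1
  Y(R6) = 0.0004386+0.000j S between n3,n1
  Y(R7) = 0.0004608+0.000j S between n2,n3
  Y(R8) = 0.4673+0.000j S between n2,n0
  Y(R9) = 0.0001091+0.000j S between n2,n1
  Y(R10) = 0.07692+0.000j S between n2,n1
  Y(R11) = 0.2653+0.000j S between n3,n2
  Y(C4) = 0.000+0.1130j S between n3,n2
  Y(L2) = 0.000-0.3089j S between n2,n0
  Y(R12) = 0.009174+0.000j S between n0,n1
  Y(R13) = 0.004464+0.000j S between n1,n0
  I1: injects 0.0046 A into n1 (from n3)
Assemble and solve the 3×3 MNA system:
  V(n1)=0.001298+0.001453j  V(n2)=0.001268-7.322e-06j  V(n3)=-0.008516+0.002547j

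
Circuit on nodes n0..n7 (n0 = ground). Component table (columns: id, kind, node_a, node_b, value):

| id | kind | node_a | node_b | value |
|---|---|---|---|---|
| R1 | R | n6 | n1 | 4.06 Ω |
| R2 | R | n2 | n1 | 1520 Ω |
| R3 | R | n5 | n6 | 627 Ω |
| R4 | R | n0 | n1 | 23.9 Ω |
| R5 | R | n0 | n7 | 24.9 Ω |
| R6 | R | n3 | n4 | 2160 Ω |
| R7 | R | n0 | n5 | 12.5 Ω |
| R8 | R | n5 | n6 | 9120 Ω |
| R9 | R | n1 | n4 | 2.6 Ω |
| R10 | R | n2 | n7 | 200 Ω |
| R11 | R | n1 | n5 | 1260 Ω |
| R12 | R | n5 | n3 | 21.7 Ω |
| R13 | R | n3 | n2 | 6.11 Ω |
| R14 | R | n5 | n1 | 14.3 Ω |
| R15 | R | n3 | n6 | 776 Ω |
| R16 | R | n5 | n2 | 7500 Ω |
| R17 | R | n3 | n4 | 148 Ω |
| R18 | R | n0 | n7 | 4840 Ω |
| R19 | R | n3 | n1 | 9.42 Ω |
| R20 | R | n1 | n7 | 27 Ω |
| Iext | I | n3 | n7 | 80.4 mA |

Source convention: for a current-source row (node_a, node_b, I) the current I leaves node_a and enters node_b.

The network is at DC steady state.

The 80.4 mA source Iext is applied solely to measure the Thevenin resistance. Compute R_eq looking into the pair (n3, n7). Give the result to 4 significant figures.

R_eq = 19.10 Ω

Element admittances at DC:
  Y(R1) = 0.2463 S between n6,n1
  Y(R2) = 0.0006579 S between n2,n1
  Y(R3) = 0.001595 S between n5,n6
  Y(R4) = 0.04184 S between n0,n1
  Y(R5) = 0.04016 S between n0,n7
  Y(R6) = 0.0004630 S between n3,n4
  Y(R7) = 0.08000 S between n0,n5
  Y(R8) = 0.0001096 S between n5,n6
  Y(R9) = 0.3846 S between n1,n4
  Y(R10) = 0.005000 S between n2,n7
  Y(R11) = 0.0007937 S between n1,n5
  Y(R12) = 0.04608 S between n5,n3
  Y(R13) = 0.1637 S between n3,n2
  Y(R14) = 0.06993 S between n5,n1
  Y(R15) = 0.001289 S between n3,n6
  Y(R16) = 0.0001333 S between n5,n2
  Y(R17) = 0.006757 S between n3,n4
  Y(R18) = 0.0002066 S between n0,n7
  Y(R19) = 0.1062 S between n3,n1
  Y(R20) = 0.03704 S between n1,n7
  Iext: injects 0.0804 A into n7 (from n3)
Assemble and solve the 7×7 MNA system:
  V(n1)=-0.2722  V(n2)=-0.6757  V(n3)=-0.7232  V(n4)=-0.2806  V(n5)=-0.2675  V(n6)=-0.2745  V(n7)=0.8123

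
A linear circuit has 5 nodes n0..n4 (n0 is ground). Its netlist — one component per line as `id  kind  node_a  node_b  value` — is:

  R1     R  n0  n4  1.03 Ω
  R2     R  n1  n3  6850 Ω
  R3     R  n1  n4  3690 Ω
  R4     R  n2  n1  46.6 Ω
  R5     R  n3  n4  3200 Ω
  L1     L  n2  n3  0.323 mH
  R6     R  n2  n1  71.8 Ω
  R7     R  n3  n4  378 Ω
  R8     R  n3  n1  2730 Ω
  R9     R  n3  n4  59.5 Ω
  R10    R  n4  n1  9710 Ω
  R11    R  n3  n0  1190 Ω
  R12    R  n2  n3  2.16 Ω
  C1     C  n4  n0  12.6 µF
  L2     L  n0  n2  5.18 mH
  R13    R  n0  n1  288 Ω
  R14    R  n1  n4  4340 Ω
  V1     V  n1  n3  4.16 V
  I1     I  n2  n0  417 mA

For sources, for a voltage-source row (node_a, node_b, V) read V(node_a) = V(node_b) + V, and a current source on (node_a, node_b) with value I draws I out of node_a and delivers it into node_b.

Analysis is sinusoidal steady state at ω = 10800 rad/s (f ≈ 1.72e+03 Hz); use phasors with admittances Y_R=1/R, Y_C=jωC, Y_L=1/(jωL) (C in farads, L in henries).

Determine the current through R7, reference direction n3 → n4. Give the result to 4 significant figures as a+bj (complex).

-0.02956-0.02181j A

Apply KCL at each of the 4 non-ground nodes and solve the resulting linear system.
Node n1: branches {R2, R3, R4, R6, R8, R10, R13, R14, V1} → V_1 = -7.265-8.383j
Node n2: branches {R4, L1, R6, R12, L2, I1} → V_2 = -11.42-8.788j
Node n3: branches {R2, R5, L1, R7, R8, R9, R11, R12, V1} → V_3 = -11.42-8.383j
Node n4: branches {R1, R3, R5, R7, R9, R10, C1, R14} → V_4 = -0.2511-0.1378j
Source currents: i(V1)=-0.1196+0.01974j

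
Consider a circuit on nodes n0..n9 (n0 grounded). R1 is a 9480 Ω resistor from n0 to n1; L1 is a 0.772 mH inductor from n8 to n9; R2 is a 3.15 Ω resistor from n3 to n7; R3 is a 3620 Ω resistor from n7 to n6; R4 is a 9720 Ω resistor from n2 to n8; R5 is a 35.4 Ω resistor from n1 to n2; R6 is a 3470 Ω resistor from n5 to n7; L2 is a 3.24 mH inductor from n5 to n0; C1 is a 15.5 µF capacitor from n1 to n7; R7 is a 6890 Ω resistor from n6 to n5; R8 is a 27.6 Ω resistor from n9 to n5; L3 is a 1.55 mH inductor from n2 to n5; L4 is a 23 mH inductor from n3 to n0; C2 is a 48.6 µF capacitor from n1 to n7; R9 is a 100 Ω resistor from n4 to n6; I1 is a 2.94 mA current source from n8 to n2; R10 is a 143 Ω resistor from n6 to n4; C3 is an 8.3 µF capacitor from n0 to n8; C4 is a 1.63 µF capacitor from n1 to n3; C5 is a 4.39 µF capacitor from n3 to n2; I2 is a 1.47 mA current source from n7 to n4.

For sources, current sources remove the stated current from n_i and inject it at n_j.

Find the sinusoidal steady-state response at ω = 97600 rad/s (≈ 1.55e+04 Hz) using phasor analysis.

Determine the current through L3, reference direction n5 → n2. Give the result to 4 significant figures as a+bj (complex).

-0.002184+0.0001947j A

Element admittances at ω=97600 rad/s:
  Y(R1) = 0.0001055+0.000j S between n0,n1
  Y(L1) = 0.000-0.01327j S between n8,n9
  Y(R2) = 0.3175+0.000j S between n3,n7
  Y(R3) = 0.0002762+0.000j S between n7,n6
  Y(R4) = 0.0001029+0.000j S between n2,n8
  Y(R5) = 0.02825+0.000j S between n1,n2
  Y(R6) = 0.0002882+0.000j S between n5,n7
  Y(L2) = 0.000-0.003162j S between n5,n0
  Y(C1) = 0.000+1.513j S between n1,n7
  Y(R7) = 0.0001451+0.000j S between n6,n5
  Y(R8) = 0.03623+0.000j S between n9,n5
  Y(L3) = 0.000-0.006610j S between n2,n5
  Y(L4) = 0.000-0.0004455j S between n3,n0
  Y(C2) = 0.000+4.743j S between n1,n7
  Y(R9) = 0.01000+0.000j S between n4,n6
  I1: injects 0.00294 A into n2 (from n8)
  Y(R10) = 0.006993+0.000j S between n6,n4
  Y(C3) = 0.000+0.8101j S between n0,n8
  Y(C4) = 0.000+0.1591j S between n1,n3
  Y(C5) = 0.000+0.4285j S between n3,n2
  I2: injects 0.00147 A into n4 (from n7)
Assemble and solve the 9×9 MNA system:
  V(n1)=0.08020+0.4993j  V(n2)=0.08210+0.4977j  V(n3)=0.08166+0.4993j  V(n4)=3.646+0.3850j  V(n5)=0.05265+0.1673j  V(n6)=3.559+0.3850j  V(n7)=0.08018+0.4993j  V(n8)=0.0001854+0.0009381j  V(n9)=-0.007283+0.1646j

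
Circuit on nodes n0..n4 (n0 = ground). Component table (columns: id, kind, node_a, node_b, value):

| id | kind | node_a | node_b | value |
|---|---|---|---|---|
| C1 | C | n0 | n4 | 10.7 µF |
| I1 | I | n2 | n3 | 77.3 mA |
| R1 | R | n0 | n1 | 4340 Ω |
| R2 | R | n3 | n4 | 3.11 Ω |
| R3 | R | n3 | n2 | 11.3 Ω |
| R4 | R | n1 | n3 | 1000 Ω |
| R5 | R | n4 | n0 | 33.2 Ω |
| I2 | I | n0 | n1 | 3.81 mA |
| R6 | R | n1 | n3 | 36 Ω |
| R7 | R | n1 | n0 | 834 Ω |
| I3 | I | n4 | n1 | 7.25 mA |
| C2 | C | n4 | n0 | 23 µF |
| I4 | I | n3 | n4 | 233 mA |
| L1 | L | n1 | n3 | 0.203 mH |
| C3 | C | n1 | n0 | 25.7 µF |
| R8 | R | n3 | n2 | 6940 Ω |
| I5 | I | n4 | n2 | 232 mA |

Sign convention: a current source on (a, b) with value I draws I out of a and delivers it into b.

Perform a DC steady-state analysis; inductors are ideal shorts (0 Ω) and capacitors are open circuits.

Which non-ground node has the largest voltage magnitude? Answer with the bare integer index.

2

Apply KCL at each of the 4 non-ground nodes and solve the resulting linear system.
Node n1: branches {R1, R4, I2, R6, R7, I3, L1, C3} → V_1 = 0.1500
Node n2: branches {I1, R3, R8, I5} → V_2 = 1.895
Node n3: branches {I1, R2, R3, R4, R6, I4, L1, R8} → V_3 = 0.1500
Node n4: branches {C1, R2, R5, I3, C2, I4, I5} → V_4 = 0.1194
Source currents: i(L1)=0.01085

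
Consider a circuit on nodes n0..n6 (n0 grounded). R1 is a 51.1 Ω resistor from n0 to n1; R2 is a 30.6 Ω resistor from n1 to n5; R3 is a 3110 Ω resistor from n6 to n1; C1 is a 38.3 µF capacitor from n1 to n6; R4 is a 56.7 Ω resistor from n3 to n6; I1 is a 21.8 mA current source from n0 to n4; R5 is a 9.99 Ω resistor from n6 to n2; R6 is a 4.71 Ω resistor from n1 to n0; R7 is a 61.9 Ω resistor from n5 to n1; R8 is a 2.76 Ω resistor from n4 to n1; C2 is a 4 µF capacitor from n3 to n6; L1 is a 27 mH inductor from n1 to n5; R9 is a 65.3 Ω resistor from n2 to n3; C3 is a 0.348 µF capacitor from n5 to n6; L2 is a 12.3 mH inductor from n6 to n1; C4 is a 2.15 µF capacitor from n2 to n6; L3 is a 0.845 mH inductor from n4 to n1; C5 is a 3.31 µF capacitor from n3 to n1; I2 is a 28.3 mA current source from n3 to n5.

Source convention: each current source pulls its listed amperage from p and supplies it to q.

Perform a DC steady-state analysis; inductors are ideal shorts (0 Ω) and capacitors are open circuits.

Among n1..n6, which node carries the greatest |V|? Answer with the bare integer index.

3

Apply KCL at each of the 6 non-ground nodes and solve the resulting linear system.
Node n1: branches {R1, R2, R3, C1, R6, R7, R8, L1, L2, L3, C5} → V_1 = 0.09401
Node n2: branches {R5, R9, C4} → V_2 = -0.02744
Node n3: branches {R4, C2, R9, C5, I2} → V_3 = -0.8213
Node n4: branches {I1, R8, L3} → V_4 = 0.09401
Node n5: branches {R2, R7, L1, C3, I2} → V_5 = 0.09401
Node n6: branches {R3, C1, R4, R5, C2, C3, L2, C4} → V_6 = 0.09401
Source currents: i(L1)=-0.02830, i(L2)=-0.02830, i(L3)=0.02180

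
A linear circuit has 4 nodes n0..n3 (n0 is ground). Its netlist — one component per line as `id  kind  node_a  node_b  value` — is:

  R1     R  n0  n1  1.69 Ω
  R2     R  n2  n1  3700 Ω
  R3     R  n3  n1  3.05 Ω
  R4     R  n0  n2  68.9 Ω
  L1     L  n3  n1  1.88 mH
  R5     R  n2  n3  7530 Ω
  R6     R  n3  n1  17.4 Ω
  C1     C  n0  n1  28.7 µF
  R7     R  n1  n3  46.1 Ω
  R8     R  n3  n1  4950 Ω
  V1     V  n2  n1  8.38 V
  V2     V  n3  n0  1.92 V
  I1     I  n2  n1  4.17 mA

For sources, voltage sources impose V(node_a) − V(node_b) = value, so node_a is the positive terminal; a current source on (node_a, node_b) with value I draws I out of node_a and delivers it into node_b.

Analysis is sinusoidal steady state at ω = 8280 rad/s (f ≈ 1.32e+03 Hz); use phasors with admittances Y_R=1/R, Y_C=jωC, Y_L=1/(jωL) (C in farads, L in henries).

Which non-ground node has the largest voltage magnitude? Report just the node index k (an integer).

Element admittances at ω=8280 rad/s:
  Y(R1) = 0.5917+0.000j S between n0,n1
  Y(R2) = 0.0002703+0.000j S between n2,n1
  Y(R3) = 0.3279+0.000j S between n3,n1
  Y(R4) = 0.01451+0.000j S between n0,n2
  Y(L1) = 0.000-0.06424j S between n3,n1
  Y(R5) = 0.0001328+0.000j S between n2,n3
  Y(R6) = 0.05747+0.000j S between n3,n1
  Y(C1) = 0.000+0.2376j S between n0,n1
  Y(R7) = 0.02169+0.000j S between n1,n3
  Y(R8) = 0.0002020+0.000j S between n3,n1
  V1: constraint V(n2)−V(n1) = 8.38
  V2: constraint V(n3)−V(n0) = 1.92
  I1: injects 0.00417 A into n1 (from n2)
Assemble and solve the 5×5 MNA system:
  V(n1)=0.6118-0.2264j  V(n2)=8.992-0.2264j  V(n3)=1.920+0.000j
  i(V1)=-0.1379+0.003315j  i(V2)=-0.5463-0.008172j

2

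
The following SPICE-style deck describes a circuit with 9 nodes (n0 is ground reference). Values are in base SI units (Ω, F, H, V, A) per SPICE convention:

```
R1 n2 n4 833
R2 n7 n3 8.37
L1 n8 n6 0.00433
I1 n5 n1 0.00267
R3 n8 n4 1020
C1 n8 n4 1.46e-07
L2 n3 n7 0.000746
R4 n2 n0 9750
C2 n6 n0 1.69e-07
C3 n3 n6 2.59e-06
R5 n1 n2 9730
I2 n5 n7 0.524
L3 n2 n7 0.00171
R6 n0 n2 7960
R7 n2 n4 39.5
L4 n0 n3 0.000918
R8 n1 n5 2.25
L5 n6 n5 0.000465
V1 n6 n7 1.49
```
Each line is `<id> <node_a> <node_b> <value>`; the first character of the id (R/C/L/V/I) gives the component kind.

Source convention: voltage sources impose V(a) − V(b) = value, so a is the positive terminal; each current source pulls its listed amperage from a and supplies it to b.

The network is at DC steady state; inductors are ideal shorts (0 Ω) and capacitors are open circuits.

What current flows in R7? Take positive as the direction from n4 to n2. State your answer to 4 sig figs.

0.001345 A

MNA unknowns: 8 node voltages V₁..V_8 plus 6 source currents (L1, L2, L3, L4, L5, V1)
R1: Y=0.001200 on G[2,4]
R2: Y=0.1195 on G[7,3]
L1: row V8−V6=0, i_L1 at 8,6
I1: z[5]−=0.00267, z[1]+=0.00267
R3: Y=0.0009804 on G[8,4]
C1: Y=0.000 on G[8,4]
L2: row V3−V7=0, i_L2 at 3,7
R4: Y=0.0001026 on G[2,0]
C2: Y=0.000 on G[6,0]
C3: Y=0.000 on G[3,6]
R5: Y=0.0001028 on G[1,2]
I2: z[5]−=0.524, z[7]+=0.524
L3: row V2−V7=0, i_L3 at 2,7
R6: Y=0.0001256 on G[0,2]
R7: Y=0.02532 on G[2,4]
L4: row V0−V3=0, i_L4 at 0,3
R8: Y=0.4444 on G[1,5]
L5: row V6−V5=0, i_L5 at 6,5
V1: row V6−V7=1.49, i_V1 at 6,7
solve → V1=1.496, V2=0.000, V3=0.000, V4=0.05312, V5=1.490, V6=1.490, V7=0.000, V8=1.490
aux → i_L1=-0.001409, i_L2=0.000, i_L3=0.001562, i_L4=0.000, i_L5=0.5242, i_V1=-0.5256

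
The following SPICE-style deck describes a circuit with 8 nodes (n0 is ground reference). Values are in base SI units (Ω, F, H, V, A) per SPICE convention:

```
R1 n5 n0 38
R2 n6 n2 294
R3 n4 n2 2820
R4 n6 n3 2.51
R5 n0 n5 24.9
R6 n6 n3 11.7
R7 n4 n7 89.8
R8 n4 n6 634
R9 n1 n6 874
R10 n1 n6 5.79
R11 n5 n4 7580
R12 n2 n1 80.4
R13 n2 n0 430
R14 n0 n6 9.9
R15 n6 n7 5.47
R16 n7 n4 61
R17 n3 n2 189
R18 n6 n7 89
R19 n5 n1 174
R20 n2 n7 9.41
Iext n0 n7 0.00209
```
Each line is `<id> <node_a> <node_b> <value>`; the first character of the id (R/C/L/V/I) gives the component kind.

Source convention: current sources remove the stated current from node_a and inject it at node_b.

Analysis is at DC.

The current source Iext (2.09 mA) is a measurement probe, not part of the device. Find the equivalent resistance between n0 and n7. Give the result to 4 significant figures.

R_eq = 13.68 Ω

Apply KCL at each of the 7 non-ground nodes and solve the resulting linear system.
Node n1: branches {R9, R10, R12, R19} → V_1 = 0.01901
Node n2: branches {R2, R3, R12, R13, R17, R20} → V_2 = 0.02654
Node n3: branches {R4, R6, R17} → V_3 = 0.01913
Node n4: branches {R3, R7, R8, R11, R16} → V_4 = 0.02795
Node n5: branches {R1, R5, R11, R19} → V_5 = 0.001561
Node n6: branches {R2, R4, R6, R8, R9, R10, R14, R15, R18} → V_6 = 0.01905
Node n7: branches {R7, R15, R16, R18, R20, Iext} → V_7 = 0.02860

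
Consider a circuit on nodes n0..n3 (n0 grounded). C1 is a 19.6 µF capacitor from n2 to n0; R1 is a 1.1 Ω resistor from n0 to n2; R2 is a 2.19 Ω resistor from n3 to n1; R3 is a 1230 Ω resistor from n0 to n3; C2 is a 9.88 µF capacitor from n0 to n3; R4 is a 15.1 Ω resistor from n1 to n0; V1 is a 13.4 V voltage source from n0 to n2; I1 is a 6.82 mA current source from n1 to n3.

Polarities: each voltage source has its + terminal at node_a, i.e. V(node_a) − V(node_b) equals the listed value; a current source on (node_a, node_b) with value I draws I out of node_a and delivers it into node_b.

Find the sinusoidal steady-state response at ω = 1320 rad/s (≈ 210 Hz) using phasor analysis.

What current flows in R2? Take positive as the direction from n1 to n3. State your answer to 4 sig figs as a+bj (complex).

-0.006768+0.0001805j A

Apply KCL at each of the 3 non-ground nodes and solve the resulting linear system.
Node n1: branches {R2, R4, I1} → V_1 = -0.0007869-0.002726j
Node n2: branches {C1, R1, V1} → V_2 = -13.40+0.000j
Node n3: branches {R2, R3, C2, I1} → V_3 = 0.01403-0.003121j
Source currents: i(V1)=-12.18-0.3467j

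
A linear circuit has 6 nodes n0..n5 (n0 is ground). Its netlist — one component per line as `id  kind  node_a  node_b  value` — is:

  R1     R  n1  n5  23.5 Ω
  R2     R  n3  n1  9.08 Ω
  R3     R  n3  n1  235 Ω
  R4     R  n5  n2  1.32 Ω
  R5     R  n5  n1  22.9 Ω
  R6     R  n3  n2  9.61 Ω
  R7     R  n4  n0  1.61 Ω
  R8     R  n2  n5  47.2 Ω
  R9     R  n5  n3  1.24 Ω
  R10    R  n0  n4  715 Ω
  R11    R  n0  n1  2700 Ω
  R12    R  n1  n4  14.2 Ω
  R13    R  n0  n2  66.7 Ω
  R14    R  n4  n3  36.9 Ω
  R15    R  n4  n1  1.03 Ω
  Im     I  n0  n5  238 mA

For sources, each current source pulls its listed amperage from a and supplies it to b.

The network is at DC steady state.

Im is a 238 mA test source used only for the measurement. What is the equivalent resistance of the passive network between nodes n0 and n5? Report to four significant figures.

Apply KCL at each of the 5 non-ground nodes and solve the resulting linear system.
Node n1: branches {R1, R2, R3, R5, R11, R12, R15} → V_1 = 0.5254
Node n2: branches {R4, R6, R8, R13} → V_2 = 1.498
Node n3: branches {R2, R3, R6, R9, R14} → V_3 = 1.396
Node n4: branches {R7, R10, R12, R14, R15} → V_4 = 0.3459
Node n5: branches {R1, R4, R5, R8, R9, Im} → V_5 = 1.541

R_eq = 6.475 Ω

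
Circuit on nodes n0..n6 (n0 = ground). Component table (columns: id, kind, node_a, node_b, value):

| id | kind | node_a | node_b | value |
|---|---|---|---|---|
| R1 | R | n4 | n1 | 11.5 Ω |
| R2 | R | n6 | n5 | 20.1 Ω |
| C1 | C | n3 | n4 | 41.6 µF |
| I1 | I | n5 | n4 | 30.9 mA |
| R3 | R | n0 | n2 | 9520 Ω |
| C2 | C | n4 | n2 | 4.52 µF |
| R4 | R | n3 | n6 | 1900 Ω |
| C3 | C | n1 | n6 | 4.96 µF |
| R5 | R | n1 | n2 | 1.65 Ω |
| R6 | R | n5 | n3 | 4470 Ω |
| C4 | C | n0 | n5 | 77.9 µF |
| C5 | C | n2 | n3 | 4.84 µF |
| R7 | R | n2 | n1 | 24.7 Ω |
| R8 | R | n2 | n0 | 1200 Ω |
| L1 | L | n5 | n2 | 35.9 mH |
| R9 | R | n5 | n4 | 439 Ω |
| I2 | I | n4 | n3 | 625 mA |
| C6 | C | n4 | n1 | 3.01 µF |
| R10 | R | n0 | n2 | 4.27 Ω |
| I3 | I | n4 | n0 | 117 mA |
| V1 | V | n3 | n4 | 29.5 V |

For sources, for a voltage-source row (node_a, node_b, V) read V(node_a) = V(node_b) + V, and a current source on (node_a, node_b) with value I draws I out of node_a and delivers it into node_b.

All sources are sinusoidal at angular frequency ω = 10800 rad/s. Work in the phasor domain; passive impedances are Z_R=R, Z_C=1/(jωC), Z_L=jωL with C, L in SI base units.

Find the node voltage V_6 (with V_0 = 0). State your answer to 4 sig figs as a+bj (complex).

Element admittances at ω=10800 rad/s:
  Y(R1) = 0.08696+0.000j S between n4,n1
  Y(R2) = 0.04975+0.000j S between n6,n5
  Y(C1) = 0.000+0.4493j S between n3,n4
  I1: injects 0.0309 A into n4 (from n5)
  Y(R3) = 0.0001050+0.000j S between n0,n2
  Y(C2) = 0.000+0.04882j S between n4,n2
  Y(R4) = 0.0005263+0.000j S between n3,n6
  Y(C3) = 0.000+0.05357j S between n1,n6
  Y(R5) = 0.6061+0.000j S between n1,n2
  Y(R6) = 0.0002237+0.000j S between n5,n3
  Y(C4) = 0.000+0.8413j S between n0,n5
  Y(C5) = 0.000+0.05227j S between n2,n3
  Y(R7) = 0.04049+0.000j S between n2,n1
  Y(R8) = 0.0008333+0.000j S between n2,n0
  Y(L1) = 0.000-0.002579j S between n5,n2
  Y(R9) = 0.002278+0.000j S between n5,n4
  I2: injects 0.625 A into n3 (from n4)
  Y(C6) = 0.000+0.03251j S between n4,n1
  Y(R10) = 0.2342+0.000j S between n0,n2
  I3: injects 0.117 A into n0 (from n4)
  V1: constraint V(n3)−V(n4) = 29.5
Assemble and solve the 7×7 MNA system:
  V(n1)=-1.132-0.6146j  V(n2)=-0.2669+0.2636j  V(n3)=20.21-4.656j  V(n4)=-9.287-4.656j  V(n5)=-0.07366+0.06449j  V(n6)=-0.2228-0.9539j
  i(V1)=0.3526-14.32j

-0.2228-0.9539j V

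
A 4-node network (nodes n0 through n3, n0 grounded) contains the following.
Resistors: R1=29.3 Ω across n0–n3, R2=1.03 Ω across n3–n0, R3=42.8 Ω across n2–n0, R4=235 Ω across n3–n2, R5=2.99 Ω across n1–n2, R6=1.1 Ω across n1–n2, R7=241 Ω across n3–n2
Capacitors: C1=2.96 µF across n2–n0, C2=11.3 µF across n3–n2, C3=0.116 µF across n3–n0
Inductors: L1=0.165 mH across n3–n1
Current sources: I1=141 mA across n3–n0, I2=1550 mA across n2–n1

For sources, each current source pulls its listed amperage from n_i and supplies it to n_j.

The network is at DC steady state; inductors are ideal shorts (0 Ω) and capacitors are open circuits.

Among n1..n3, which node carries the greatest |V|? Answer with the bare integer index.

MNA unknowns: 3 node voltages V₁..V_3 plus 1 source current (L1)
R1: Y=0.03413 on G[0,3]
C1: Y=0.000 on G[2,0]
L1: row V3−V1=0, i_L1 at 3,1
C2: Y=0.000 on G[3,2]
R2: Y=0.9709 on G[3,0]
R3: Y=0.02336 on G[2,0]
R4: Y=0.004255 on G[3,2]
R5: Y=0.3344 on G[1,2]
R6: Y=0.9091 on G[1,2]
I1: z[3]−=0.141, z[0]+=0.141
R7: Y=0.004149 on G[3,2]
C3: Y=0.000 on G[3,0]
I2: z[2]−=1.55, z[1]+=1.55
solve → V1=-0.1095, V2=-1.323, V3=-0.1095
aux → i_L1=-0.04111

2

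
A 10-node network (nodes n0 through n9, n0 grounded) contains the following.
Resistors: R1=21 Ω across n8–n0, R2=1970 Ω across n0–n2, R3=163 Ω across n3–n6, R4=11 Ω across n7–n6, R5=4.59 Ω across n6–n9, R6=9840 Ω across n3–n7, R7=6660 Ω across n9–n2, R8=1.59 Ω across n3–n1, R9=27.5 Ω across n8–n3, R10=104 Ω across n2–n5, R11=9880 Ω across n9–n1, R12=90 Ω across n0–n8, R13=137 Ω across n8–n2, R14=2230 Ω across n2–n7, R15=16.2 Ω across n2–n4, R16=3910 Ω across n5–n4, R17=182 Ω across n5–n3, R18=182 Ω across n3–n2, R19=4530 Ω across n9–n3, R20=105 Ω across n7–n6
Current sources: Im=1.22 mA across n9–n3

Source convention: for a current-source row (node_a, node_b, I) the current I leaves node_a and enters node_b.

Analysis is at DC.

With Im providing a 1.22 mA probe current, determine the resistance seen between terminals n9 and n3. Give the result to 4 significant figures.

R_eq = 144.2 Ω

MNA unknowns: 9 node voltages V₁..V_9
R1: Y=0.04762 on G[8,0]
R2: Y=0.0005076 on G[0,2]
R3: Y=0.006135 on G[3,6]
R4: Y=0.09091 on G[7,6]
R5: Y=0.2179 on G[6,9]
R6: Y=0.0001016 on G[3,7]
R7: Y=0.0001502 on G[9,2]
R8: Y=0.6289 on G[3,1]
R9: Y=0.03636 on G[8,3]
R10: Y=0.009615 on G[2,5]
R11: Y=0.0001012 on G[9,1]
R12: Y=0.01111 on G[0,8]
R13: Y=0.007299 on G[8,2]
R14: Y=0.0004484 on G[2,7]
R15: Y=0.06173 on G[2,4]
R16: Y=0.0002558 on G[5,4]
R17: Y=0.005495 on G[5,3]
R18: Y=0.005495 on G[3,2]
R19: Y=0.0002208 on G[9,3]
R20: Y=0.009524 on G[7,6]
Im: z[9]−=0.00122, z[3]+=0.00122
solve → V1=0.001146, V2=-0.005218, V3=0.001174, V4=-0.005208, V5=-0.002932, V6=-0.1695, V7=-0.1686, V8=4.510e-05, V9=-0.1748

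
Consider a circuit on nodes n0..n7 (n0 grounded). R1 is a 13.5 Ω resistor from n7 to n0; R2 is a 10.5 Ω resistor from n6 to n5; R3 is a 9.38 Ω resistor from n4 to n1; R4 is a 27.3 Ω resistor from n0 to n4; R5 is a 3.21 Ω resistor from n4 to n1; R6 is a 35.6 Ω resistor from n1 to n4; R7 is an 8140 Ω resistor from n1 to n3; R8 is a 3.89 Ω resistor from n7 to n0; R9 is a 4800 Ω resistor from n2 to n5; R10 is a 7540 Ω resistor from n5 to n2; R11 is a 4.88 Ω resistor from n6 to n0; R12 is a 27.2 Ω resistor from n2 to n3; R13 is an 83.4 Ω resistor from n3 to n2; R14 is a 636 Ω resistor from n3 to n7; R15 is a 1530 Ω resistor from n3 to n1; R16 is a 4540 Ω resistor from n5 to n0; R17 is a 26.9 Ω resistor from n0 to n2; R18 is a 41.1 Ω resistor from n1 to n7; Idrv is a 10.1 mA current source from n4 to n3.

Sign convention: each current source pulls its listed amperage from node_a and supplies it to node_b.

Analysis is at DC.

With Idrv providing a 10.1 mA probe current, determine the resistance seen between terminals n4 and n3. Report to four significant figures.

R_eq = 58.27 Ω

Element admittances at DC:
  Y(R1) = 0.07407 S between n7,n0
  Y(R2) = 0.09524 S between n6,n5
  Y(R3) = 0.1066 S between n4,n1
  Y(R4) = 0.03663 S between n0,n4
  Y(R5) = 0.3115 S between n4,n1
  Y(R6) = 0.02809 S between n1,n4
  Y(R7) = 0.0001229 S between n1,n3
  Y(R8) = 0.2571 S between n7,n0
  Y(R9) = 0.0002083 S between n2,n5
  Y(R10) = 0.0001326 S between n5,n2
  Y(R11) = 0.2049 S between n6,n0
  Y(R12) = 0.03676 S between n2,n3
  Y(R13) = 0.01199 S between n3,n2
  Y(R14) = 0.001572 S between n3,n7
  Y(R15) = 0.0006536 S between n3,n1
  Y(R16) = 0.0002203 S between n5,n0
  Y(R17) = 0.03717 S between n0,n2
  Y(R18) = 0.02433 S between n1,n7
  Idrv: injects 0.0101 A into n3 (from n4)
Assemble and solve the 7×7 MNA system:
  V(n1)=-0.1564  V(n2)=0.2391  V(n3)=0.4231  V(n4)=-0.1654  V(n5)=0.001243  V(n6)=0.0003945  V(n7)=-0.008792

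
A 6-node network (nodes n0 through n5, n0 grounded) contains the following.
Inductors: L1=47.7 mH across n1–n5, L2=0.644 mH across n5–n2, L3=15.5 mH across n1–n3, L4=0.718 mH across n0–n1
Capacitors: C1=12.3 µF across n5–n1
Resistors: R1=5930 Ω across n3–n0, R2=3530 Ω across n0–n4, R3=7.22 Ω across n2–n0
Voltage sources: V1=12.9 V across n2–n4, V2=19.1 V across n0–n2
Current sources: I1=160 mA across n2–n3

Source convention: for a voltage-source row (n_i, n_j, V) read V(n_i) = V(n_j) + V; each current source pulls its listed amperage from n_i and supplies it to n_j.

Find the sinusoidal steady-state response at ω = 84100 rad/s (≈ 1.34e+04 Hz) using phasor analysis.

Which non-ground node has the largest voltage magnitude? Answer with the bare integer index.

3

Apply KCL at each of the 5 non-ground nodes and solve the resulting linear system.
Node n1: branches {L1, C1, L3, L4} → V_1 = -9.177+4.354j
Node n2: branches {L2, R3, V1, V2, I1} → V_2 = -19.10+0.000j
Node n3: branches {R1, L3, I1} → V_3 = 35.89+205.0j
Node n4: branches {R2, V1} → V_4 = -32.00+0.000j
Node n5: branches {L1, L2, C1} → V_5 = -8.996+4.433j
Source currents: i(V1)=-0.009065+0.000j, i(V2)=-2.576+0.1865j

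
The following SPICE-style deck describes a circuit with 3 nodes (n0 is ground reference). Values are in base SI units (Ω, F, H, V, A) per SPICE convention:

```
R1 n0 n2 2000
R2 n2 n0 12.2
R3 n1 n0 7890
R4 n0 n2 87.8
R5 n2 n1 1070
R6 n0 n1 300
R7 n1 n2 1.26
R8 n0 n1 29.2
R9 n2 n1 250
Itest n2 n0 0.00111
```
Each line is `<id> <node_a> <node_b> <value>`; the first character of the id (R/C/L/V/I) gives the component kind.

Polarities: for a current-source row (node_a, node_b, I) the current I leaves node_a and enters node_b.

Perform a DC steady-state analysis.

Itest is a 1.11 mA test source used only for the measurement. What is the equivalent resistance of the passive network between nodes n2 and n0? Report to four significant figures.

Element admittances at DC:
  Y(R1) = 0.0005000 S between n0,n2
  Y(R2) = 0.08197 S between n2,n0
  Y(R3) = 0.0001267 S between n1,n0
  Y(R4) = 0.01139 S between n0,n2
  Y(R5) = 0.0009346 S between n2,n1
  Y(R6) = 0.003333 S between n0,n1
  Y(R7) = 0.7937 S between n1,n2
  Y(R8) = 0.03425 S between n0,n1
  Y(R9) = 0.004000 S between n2,n1
  Itest: injects 0.00111 A into n0 (from n2)
Assemble and solve the 2×2 MNA system:
  V(n1)=-0.008162  V(n2)=-0.008547

R_eq = 7.700 Ω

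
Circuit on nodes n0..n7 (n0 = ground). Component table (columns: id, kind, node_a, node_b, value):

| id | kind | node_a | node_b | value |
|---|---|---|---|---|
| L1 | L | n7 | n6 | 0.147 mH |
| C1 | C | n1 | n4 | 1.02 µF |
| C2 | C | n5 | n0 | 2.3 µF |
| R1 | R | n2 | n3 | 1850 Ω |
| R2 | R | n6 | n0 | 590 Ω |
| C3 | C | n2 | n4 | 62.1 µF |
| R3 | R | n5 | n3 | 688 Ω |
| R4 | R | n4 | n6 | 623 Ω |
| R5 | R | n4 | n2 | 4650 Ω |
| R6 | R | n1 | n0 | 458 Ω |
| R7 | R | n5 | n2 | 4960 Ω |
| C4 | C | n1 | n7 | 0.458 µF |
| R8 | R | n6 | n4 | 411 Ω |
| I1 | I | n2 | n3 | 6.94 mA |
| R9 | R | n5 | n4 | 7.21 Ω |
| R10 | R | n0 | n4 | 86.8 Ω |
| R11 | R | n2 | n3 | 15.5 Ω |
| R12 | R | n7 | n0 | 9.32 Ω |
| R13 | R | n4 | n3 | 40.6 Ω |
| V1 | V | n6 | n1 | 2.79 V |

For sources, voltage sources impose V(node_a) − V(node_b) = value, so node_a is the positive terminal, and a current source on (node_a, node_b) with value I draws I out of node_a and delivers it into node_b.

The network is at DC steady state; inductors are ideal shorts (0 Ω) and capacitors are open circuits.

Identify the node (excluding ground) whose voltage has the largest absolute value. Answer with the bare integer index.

Element admittances at DC:
  L1: short n7↔n6 (DC inductor)
  Y(C1) = 0.000 S between n1,n4
  Y(C2) = 0.000 S between n5,n0
  Y(R1) = 0.0005405 S between n2,n3
  Y(R2) = 0.001695 S between n6,n0
  Y(C3) = 0.000 S between n2,n4
  Y(R3) = 0.001453 S between n5,n3
  Y(R4) = 0.001605 S between n4,n6
  Y(R5) = 0.0002151 S between n4,n2
  Y(R6) = 0.002183 S between n1,n0
  Y(R7) = 0.0002016 S between n5,n2
  Y(C4) = 0.000 S between n1,n7
  Y(R8) = 0.002433 S between n6,n4
  I1: injects 0.00694 A into n3 (from n2)
  Y(R9) = 0.1387 S between n5,n4
  Y(R10) = 0.01152 S between n0,n4
  Y(R11) = 0.06452 S between n2,n3
  Y(R12) = 0.1073 S between n7,n0
  Y(R13) = 0.02463 S between n4,n3
  V1: constraint V(n6)−V(n1) = 2.79
Assemble and solve the 9×9 MNA system:
  V(n1)=-2.737  V(n2)=-0.09050  V(n3)=0.01551  V(n4)=0.01385  V(n5)=0.01372  V(n6)=0.05336  V(n7)=0.05336
  i(L1)=-0.005725  i(V1)=-0.005975

1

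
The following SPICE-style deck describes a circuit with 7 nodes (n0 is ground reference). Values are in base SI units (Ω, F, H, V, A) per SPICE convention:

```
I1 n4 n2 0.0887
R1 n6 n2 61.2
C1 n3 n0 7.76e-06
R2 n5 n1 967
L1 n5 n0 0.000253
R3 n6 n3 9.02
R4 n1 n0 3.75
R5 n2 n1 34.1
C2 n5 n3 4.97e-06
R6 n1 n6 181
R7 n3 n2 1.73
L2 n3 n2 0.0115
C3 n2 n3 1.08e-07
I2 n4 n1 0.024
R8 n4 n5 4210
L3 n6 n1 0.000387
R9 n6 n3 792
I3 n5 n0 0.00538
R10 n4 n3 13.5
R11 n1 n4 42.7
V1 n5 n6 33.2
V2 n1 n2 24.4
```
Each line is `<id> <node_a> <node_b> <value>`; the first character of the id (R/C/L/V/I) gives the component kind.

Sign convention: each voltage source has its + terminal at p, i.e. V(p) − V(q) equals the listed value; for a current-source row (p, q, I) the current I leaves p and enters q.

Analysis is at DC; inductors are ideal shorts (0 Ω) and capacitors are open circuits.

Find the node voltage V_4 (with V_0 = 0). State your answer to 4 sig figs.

-52.77 V

MNA unknowns: 6 node voltages V₁..V_6 plus 5 source currents (L1, L2, L3, V1, V2)
I1: z[4]−=0.0887, z[2]+=0.0887
R1: Y=0.01634 on G[6,2]
C1: Y=0.000 on G[3,0]
R2: Y=0.001034 on G[5,1]
L1: row V5−V0=0, i_L1 at 5,0
R3: Y=0.1109 on G[6,3]
R4: Y=0.2667 on G[1,0]
R5: Y=0.02933 on G[2,1]
C2: Y=0.000 on G[5,3]
R6: Y=0.005525 on G[1,6]
R7: Y=0.5780 on G[3,2]
L2: row V3−V2=0, i_L2 at 3,2
C3: Y=0.000 on G[2,3]
I2: z[4]−=0.024, z[1]+=0.024
R8: Y=0.0002375 on G[4,5]
L3: row V6−V1=0, i_L3 at 6,1
R9: Y=0.001263 on G[6,3]
I3: z[5]−=0.00538, z[0]+=0.00538
R10: Y=0.07407 on G[4,3]
R11: Y=0.02342 on G[1,4]
V1: row V5−V6=33.2, i_V1 at 5,6
V2: row V1−V2=24.4, i_V2 at 1,2
solve → V1=-33.20, V2=-57.60, V3=-57.60, V4=-52.77, V5=0.000, V6=-33.20
aux → i_L1=8.848, i_L2=3.094, i_L3=-12.03, i_V1=-8.900, i_V2=-4.297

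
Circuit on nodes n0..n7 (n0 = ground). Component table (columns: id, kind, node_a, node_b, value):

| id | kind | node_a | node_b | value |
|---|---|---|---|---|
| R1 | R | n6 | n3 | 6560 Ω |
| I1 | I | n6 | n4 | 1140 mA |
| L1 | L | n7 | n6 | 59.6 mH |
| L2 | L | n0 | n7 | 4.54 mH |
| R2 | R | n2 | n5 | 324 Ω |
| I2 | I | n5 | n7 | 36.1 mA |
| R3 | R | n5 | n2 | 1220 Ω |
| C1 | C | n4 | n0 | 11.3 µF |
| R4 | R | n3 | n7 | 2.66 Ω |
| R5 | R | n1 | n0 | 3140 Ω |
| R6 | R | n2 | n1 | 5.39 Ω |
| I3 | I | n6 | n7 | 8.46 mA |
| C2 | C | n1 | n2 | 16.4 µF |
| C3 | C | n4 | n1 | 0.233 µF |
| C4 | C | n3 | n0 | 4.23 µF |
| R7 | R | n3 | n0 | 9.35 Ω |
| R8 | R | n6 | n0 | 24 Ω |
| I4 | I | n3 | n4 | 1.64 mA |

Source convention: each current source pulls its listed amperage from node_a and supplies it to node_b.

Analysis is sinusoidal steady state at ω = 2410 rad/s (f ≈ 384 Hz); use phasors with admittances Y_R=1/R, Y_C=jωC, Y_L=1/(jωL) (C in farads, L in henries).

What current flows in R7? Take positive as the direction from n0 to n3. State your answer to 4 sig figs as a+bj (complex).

0.08623-0.08986j A

Apply KCL at each of the 7 non-ground nodes and solve the resulting linear system.
Node n1: branches {R5, R6, C2, C3} → V_1 = -10.27+17.75j
Node n2: branches {R2, R3, R6, C2} → V_2 = -10.46+17.79j
Node n3: branches {R1, R4, C4, R7, I4} → V_3 = -0.8062+0.8402j
Node n4: branches {I1, C1, C3, I4} → V_4 = -0.2075-40.72j
Node n5: branches {R2, I2, R3} → V_5 = -19.70+17.79j
Node n6: branches {R1, I1, L1, I3, R8} → V_6 = -26.58-4.249j
Node n7: branches {L1, L2, I2, R4, I3} → V_7 = -1.044+1.059j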